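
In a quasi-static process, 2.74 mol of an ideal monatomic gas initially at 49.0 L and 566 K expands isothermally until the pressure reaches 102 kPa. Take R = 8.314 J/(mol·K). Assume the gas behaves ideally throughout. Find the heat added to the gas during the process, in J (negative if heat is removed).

P₁ = nRT₁/V₁ = 2.74×8.314×566/49.0 = 263 kPa.
Isothermal: T stays 566 K; PV = const ⇒ V₂ = 126 L, P₂ = 102 kPa.
ΔU = 0 (ideal gas, T constant).
W = nRT ln(V₂/V₁) = 2.74×8.314×566×ln(2.58) = 12200 J.
Q = ΔU + W = 12200 J.

12200 J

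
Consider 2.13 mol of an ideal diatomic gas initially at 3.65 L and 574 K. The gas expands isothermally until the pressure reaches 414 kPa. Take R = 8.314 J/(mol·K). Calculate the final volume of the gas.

24.6 L

P₁ = nRT₁/V₁ = 2.13×8.314×574/3.65 = 2780 kPa.
Isothermal: T stays 574 K; PV = const ⇒ V₂ = 24.6 L, P₂ = 414 kPa.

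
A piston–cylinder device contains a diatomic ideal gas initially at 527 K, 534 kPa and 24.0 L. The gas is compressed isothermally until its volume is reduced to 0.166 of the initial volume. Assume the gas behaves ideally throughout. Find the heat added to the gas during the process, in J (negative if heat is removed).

-23000 J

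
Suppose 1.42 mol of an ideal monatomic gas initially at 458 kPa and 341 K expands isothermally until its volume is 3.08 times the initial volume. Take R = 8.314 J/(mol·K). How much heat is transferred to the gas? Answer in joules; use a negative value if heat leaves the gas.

V₁ = nRT₁/P₁ = 1.42×8.314×341/458 = 8.79 L.
Isothermal: T stays 341 K; PV = const ⇒ V₂ = 27.1 L, P₂ = 149 kPa.
ΔU = 0 (ideal gas, T constant).
W = nRT ln(V₂/V₁) = 1.42×8.314×341×ln(3.08) = 4530 J.
Q = ΔU + W = 4530 J.

4530 J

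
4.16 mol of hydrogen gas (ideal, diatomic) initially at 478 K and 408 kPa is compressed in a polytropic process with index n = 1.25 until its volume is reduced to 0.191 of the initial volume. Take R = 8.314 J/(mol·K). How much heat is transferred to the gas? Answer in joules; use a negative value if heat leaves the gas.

V₁ = nRT₁/P₁ = 4.16×8.314×478/408 = 40.5 L.
Polytropic n=1.25: T₂ = T₁(V₁/V₂)^(n−1) = 478×(5.24)^0.25 = 723 K; P₂ = P₁(V₁/V₂)^n = 3230 kPa.
W = (P₁V₁−P₂V₂)/(n−1) = (408×40.5−3230×7.74)/0.25 = -33900 J.
ΔU = nCvΔT = 4.16×20.8×(723−478) = 21200 J.
Q = ΔU + W = -12700 J.

-12700 J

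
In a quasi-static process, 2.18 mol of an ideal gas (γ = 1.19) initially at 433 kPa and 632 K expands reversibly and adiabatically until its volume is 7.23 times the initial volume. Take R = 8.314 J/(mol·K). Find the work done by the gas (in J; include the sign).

V₁ = nRT₁/P₁ = 2.18×8.314×632/433 = 26.5 L.
Adiabatic: TV^(γ−1) = const ⇒ T₂ = 632×(0.138)^0.190 = 434 K; PV^γ = const ⇒ P₂ = 41.1 kPa.
ΔU = nCvΔT = 2.18×43.8×(434−632) = -18900 J.
Q = 0 for an adiabatic process, so W = −ΔU = 18900 J.

18900 J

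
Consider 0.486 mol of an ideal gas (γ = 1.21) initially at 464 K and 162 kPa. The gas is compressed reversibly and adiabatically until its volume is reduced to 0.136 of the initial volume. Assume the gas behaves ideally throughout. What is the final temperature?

V₁ = nRT₁/P₁ = 0.486×8.314×464/162 = 11.6 L.
Adiabatic: TV^(γ−1) = const ⇒ T₂ = 464×(7.35)^0.210 = 705 K; PV^γ = const ⇒ P₂ = 1810 kPa.

705 K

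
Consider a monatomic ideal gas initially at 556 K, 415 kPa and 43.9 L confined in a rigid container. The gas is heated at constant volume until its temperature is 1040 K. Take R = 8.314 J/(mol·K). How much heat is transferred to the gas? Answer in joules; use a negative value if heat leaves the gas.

n = P₁V₁/(RT₁) = 415×43.9/(8.314×556) = 3.94 mol.
Isochoric: V stays 43.9 L; P/T = const ⇒ T₂ = 1040 K, P₂ = 776 kPa.
W = 0 (no volume change).
ΔU = nCvΔT = 3.94×12.5×(1040−556) = 23800 J.
Q = ΔU = 23800 J.

23800 J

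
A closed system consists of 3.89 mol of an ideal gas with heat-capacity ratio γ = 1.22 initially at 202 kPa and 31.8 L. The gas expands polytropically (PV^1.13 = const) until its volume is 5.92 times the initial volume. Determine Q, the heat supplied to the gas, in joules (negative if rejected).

T₁ = P₁V₁/(nR) = 202×31.8/(3.89×8.314) = 199 K.
Polytropic n=1.13: T₂ = T₁(V₁/V₂)^(n−1) = 199×(0.169)^0.13 = 158 K; P₂ = P₁(V₁/V₂)^n = 27.1 kPa.
W = (P₁V₁−P₂V₂)/(n−1) = (202×31.8−27.1×188)/0.13 = 10200 J.
ΔU = nCvΔT = 3.89×37.8×(158−199) = -6030 J.
Q = ΔU + W = 4170 J.

4170 J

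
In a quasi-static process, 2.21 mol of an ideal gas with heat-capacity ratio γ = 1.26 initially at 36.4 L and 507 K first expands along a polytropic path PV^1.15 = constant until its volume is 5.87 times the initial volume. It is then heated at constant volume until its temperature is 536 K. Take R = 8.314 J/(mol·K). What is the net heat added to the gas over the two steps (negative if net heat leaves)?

P₁ = nRT₁/V₁ = 2.21×8.314×507/36.4 = 256 kPa.
Step 1 — Polytropic n=1.15: T₂ = T₁(V₁/V₂)^(n−1) = 507×(0.170)^0.15 = 389 K; P₂ = P₁(V₁/V₂)^n = 33.4 kPa.
W = (P₁V₁−P₂V₂)/(n−1) = (256×36.4−33.4×214)/0.15 = 14500 J.
ΔU = nCvΔT = 2.21×32.0×(389−507) = -8350 J.
Q = ΔU + W = 6130 J.
State after step 1: P = 33.4 kPa, V = 214 L, T = 389 K.
Step 2 — Isochoric: V stays 214 L; P/T = const ⇒ T₂ = 536 K, P₂ = 46.1 kPa.
W = 0 (no volume change).
ΔU = nCvΔT = 2.21×32.0×(536−389) = 10400 J.
Q = ΔU = 10400 J.
Net over both steps: W = 14500 J, Q = 16500 J, ΔU = 2050 J.

16500 J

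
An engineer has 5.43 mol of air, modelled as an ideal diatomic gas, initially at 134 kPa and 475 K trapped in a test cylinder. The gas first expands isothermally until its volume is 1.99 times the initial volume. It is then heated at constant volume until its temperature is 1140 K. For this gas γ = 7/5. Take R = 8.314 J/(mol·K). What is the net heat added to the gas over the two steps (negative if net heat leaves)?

89800 J

V₁ = nRT₁/P₁ = 5.43×8.314×475/134 = 160 L.
Step 1 — Isothermal: T stays 475 K; PV = const ⇒ V₂ = 318 L, P₂ = 67.3 kPa.
ΔU = 0 (ideal gas, T constant).
W = nRT ln(V₂/V₁) = 5.43×8.314×475×ln(1.99) = 14800 J.
Q = ΔU + W = 14800 J.
State after step 1: P = 67.3 kPa, V = 318 L, T = 475 K.
Step 2 — Isochoric: V stays 318 L; P/T = const ⇒ T₂ = 1140 K, P₂ = 162 kPa.
W = 0 (no volume change).
ΔU = nCvΔT = 5.43×20.8×(1140−475) = 75100 J.
Q = ΔU = 75100 J.
Net over both steps: W = 14800 J, Q = 89800 J, ΔU = 75100 J.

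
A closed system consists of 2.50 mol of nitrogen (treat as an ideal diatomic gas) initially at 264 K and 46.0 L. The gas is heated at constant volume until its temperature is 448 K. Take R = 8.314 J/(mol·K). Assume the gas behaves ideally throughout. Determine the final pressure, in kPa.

202 kPa

P₁ = nRT₁/V₁ = 2.50×8.314×264/46.0 = 119 kPa.
Isochoric: V stays 46.0 L; P/T = const ⇒ T₂ = 448 K, P₂ = 202 kPa.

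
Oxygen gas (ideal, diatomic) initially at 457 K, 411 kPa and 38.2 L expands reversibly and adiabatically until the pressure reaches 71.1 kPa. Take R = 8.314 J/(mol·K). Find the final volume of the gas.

134 L

Adiabatic: T₂/T₁ = (P₂/P₁)^((γ−1)/γ) ⇒ T₂ = 457×(0.173)^0.286 = 277 K; V₂ = 134 L.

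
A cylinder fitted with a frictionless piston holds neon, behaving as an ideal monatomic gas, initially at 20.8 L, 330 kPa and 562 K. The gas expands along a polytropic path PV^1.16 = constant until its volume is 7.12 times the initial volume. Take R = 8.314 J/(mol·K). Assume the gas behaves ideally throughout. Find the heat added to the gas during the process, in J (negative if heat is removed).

8790 J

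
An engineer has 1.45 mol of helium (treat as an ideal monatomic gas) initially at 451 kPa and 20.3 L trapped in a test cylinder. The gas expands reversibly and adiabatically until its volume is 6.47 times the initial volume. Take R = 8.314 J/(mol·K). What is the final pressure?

20.1 kPa

T₁ = P₁V₁/(nR) = 451×20.3/(1.45×8.314) = 759 K.
Adiabatic: TV^(γ−1) = const ⇒ T₂ = 759×(0.155)^0.667 = 219 K; PV^γ = const ⇒ P₂ = 20.1 kPa.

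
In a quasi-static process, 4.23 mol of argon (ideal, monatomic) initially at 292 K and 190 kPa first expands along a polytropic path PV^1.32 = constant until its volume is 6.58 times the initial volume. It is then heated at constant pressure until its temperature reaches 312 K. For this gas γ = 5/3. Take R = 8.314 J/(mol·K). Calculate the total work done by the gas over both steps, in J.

19900 J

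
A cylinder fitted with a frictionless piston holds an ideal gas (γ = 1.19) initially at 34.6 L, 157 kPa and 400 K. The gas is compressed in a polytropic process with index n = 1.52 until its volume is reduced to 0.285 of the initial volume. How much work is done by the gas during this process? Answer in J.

-9620 J

n = P₁V₁/(RT₁) = 157×34.6/(8.314×400) = 1.63 mol.
Polytropic n=1.52: T₂ = T₁(V₁/V₂)^(n−1) = 400×(3.51)^0.52 = 768 K; P₂ = P₁(V₁/V₂)^n = 1060 kPa.
W = (P₁V₁−P₂V₂)/(n−1) = (157×34.6−1060×9.86)/0.52 = -9620 J.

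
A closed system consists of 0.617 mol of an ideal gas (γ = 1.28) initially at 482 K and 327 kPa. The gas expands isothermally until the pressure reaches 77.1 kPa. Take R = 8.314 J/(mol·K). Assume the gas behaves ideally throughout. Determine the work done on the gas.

V₁ = nRT₁/P₁ = 0.617×8.314×482/327 = 7.56 L.
Isothermal: T stays 482 K; PV = const ⇒ V₂ = 32.1 L, P₂ = 77.1 kPa.
W = nRT ln(V₂/V₁) = 0.617×8.314×482×ln(4.24) = 3570 J.
Work done on the gas = −W_by = -3570 J.

-3570 J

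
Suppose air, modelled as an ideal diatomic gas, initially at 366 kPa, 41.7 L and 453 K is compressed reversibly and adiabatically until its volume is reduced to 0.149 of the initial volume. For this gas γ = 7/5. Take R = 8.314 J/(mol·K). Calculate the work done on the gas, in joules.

43600 J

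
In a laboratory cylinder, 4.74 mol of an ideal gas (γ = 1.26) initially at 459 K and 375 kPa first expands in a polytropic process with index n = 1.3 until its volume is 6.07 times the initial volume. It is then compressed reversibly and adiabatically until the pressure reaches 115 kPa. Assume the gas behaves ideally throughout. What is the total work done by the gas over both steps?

14200 J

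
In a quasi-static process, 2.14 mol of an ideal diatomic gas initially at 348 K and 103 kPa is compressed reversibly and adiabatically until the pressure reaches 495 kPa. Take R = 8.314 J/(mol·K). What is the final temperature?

V₁ = nRT₁/P₁ = 2.14×8.314×348/103 = 60.1 L.
Adiabatic: T₂/T₁ = (P₂/P₁)^((γ−1)/γ) ⇒ T₂ = 348×(4.81)^0.286 = 545 K; V₂ = 19.6 L.

545 K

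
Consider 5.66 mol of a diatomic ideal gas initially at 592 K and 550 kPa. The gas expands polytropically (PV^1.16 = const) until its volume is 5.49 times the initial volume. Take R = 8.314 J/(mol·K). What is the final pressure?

V₁ = nRT₁/P₁ = 5.66×8.314×592/550 = 50.7 L.
Polytropic n=1.16: T₂ = T₁(V₁/V₂)^(n−1) = 592×(0.182)^0.16 = 451 K; P₂ = P₁(V₁/V₂)^n = 76.3 kPa.

76.3 kPa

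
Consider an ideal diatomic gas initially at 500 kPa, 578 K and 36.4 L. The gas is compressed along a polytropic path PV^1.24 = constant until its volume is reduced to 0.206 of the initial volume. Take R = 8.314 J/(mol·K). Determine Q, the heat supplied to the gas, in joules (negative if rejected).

-14000 J

n = P₁V₁/(RT₁) = 500×36.4/(8.314×578) = 3.79 mol.
Polytropic n=1.24: T₂ = T₁(V₁/V₂)^(n−1) = 578×(4.85)^0.24 = 845 K; P₂ = P₁(V₁/V₂)^n = 3550 kPa.
W = (P₁V₁−P₂V₂)/(n−1) = (500×36.4−3550×7.50)/0.24 = -35000 J.
ΔU = nCvΔT = 3.79×20.8×(845−578) = 21000 J.
Q = ΔU + W = -14000 J.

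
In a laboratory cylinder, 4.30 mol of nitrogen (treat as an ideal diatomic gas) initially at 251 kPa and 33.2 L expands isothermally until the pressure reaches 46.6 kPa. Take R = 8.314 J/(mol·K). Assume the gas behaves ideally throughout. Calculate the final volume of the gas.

T₁ = P₁V₁/(nR) = 251×33.2/(4.30×8.314) = 233 K.
Isothermal: T stays 233 K; PV = const ⇒ V₂ = 179 L, P₂ = 46.6 kPa.

179 L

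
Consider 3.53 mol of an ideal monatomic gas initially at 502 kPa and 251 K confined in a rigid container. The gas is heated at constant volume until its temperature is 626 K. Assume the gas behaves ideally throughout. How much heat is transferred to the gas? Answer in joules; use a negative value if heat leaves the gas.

V₁ = nRT₁/P₁ = 3.53×8.314×251/502 = 14.7 L.
Isochoric: V stays 14.7 L; P/T = const ⇒ T₂ = 626 K, P₂ = 1250 kPa.
W = 0 (no volume change).
ΔU = nCvΔT = 3.53×12.5×(626−251) = 16500 J.
Q = ΔU = 16500 J.

16500 J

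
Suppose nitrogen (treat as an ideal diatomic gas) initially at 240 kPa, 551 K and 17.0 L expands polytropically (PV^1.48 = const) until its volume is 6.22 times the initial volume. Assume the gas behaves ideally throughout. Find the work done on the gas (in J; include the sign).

-4960 J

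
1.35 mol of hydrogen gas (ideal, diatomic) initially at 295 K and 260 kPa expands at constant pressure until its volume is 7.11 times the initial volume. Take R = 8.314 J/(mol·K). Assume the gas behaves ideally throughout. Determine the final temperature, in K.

2100 K

V₁ = nRT₁/P₁ = 1.35×8.314×295/260 = 12.7 L.
Isobaric: P stays 260 kPa; V/T = const ⇒ T₂ = 2100 K, V₂ = 90.5 L.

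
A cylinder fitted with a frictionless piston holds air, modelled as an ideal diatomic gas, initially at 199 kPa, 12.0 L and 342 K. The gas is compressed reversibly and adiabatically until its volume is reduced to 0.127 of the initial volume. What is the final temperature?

781 K

Adiabatic: TV^(γ−1) = const ⇒ T₂ = 342×(7.87)^0.400 = 781 K; PV^γ = const ⇒ P₂ = 3580 kPa.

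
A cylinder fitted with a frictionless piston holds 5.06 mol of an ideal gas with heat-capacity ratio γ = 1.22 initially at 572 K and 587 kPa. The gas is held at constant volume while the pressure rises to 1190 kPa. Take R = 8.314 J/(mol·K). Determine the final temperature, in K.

V₁ = nRT₁/P₁ = 5.06×8.314×572/587 = 41.0 L.
Isochoric: V stays 41.0 L; P/T = const ⇒ T₂ = 1160 K, P₂ = 1190 kPa.

1160 K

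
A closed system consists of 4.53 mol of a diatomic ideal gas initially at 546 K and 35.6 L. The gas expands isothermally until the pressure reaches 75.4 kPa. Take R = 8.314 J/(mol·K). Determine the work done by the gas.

41900 J

P₁ = nRT₁/V₁ = 4.53×8.314×546/35.6 = 578 kPa.
Isothermal: T stays 546 K; PV = const ⇒ V₂ = 273 L, P₂ = 75.4 kPa.
W = nRT ln(V₂/V₁) = 4.53×8.314×546×ln(7.66) = 41900 J.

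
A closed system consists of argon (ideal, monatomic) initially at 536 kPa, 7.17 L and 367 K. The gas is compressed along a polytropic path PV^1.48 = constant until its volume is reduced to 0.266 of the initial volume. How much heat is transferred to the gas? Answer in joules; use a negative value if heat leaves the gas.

-1990 J

n = P₁V₁/(RT₁) = 536×7.17/(8.314×367) = 1.26 mol.
Polytropic n=1.48: T₂ = T₁(V₁/V₂)^(n−1) = 367×(3.76)^0.48 = 693 K; P₂ = P₁(V₁/V₂)^n = 3800 kPa.
W = (P₁V₁−P₂V₂)/(n−1) = (536×7.17−3800×1.91)/0.48 = -7110 J.
ΔU = nCvΔT = 1.26×12.5×(693−367) = 5120 J.
Q = ΔU + W = -1990 J.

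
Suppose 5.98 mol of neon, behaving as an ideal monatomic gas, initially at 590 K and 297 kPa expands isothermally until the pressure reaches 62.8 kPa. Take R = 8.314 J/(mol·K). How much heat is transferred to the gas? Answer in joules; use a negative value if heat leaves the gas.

V₁ = nRT₁/P₁ = 5.98×8.314×590/297 = 98.8 L.
Isothermal: T stays 590 K; PV = const ⇒ V₂ = 467 L, P₂ = 62.8 kPa.
ΔU = 0 (ideal gas, T constant).
W = nRT ln(V₂/V₁) = 5.98×8.314×590×ln(4.73) = 45600 J.
Q = ΔU + W = 45600 J.

45600 J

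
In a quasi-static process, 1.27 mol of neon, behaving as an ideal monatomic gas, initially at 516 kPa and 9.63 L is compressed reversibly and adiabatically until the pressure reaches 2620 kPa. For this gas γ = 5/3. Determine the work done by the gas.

-6820 J

T₁ = P₁V₁/(nR) = 516×9.63/(1.27×8.314) = 471 K.
Adiabatic: T₂/T₁ = (P₂/P₁)^((γ−1)/γ) ⇒ T₂ = 471×(5.08)^0.400 = 901 K; V₂ = 3.63 L.
ΔU = nCvΔT = 1.27×12.5×(901−471) = 6820 J.
Q = 0 for an adiabatic process, so W = −ΔU = -6820 J.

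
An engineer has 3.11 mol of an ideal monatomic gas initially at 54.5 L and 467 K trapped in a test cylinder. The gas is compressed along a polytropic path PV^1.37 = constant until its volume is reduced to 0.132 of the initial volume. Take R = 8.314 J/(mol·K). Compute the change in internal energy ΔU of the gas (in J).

20200 J

P₁ = nRT₁/V₁ = 3.11×8.314×467/54.5 = 222 kPa.
Polytropic n=1.37: T₂ = T₁(V₁/V₂)^(n−1) = 467×(7.58)^0.37 = 988 K; P₂ = P₁(V₁/V₂)^n = 3550 kPa.
For an ideal gas ΔU = nCvΔT with Cv = (3/2)R = 12.5 J/(mol·K).
ΔU = 3.11×12.5×(988−467) = 20200 J.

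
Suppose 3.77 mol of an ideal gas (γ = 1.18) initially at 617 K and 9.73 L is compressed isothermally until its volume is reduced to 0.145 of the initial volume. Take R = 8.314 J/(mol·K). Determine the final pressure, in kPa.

P₁ = nRT₁/V₁ = 3.77×8.314×617/9.73 = 1990 kPa.
Isothermal: T stays 617 K; PV = const ⇒ V₂ = 1.41 L, P₂ = 13700 kPa.

13700 kPa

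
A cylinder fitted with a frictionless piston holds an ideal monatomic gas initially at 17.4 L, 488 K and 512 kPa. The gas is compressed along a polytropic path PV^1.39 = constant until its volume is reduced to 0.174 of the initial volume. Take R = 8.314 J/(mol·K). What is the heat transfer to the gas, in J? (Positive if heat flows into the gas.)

n = P₁V₁/(RT₁) = 512×17.4/(8.314×488) = 2.20 mol.
Polytropic n=1.39: T₂ = T₁(V₁/V₂)^(n−1) = 488×(5.75)^0.39 = 965 K; P₂ = P₁(V₁/V₂)^n = 5820 kPa.
W = (P₁V₁−P₂V₂)/(n−1) = (512×17.4−5820×3.03)/0.39 = -22300 J.
ΔU = nCvΔT = 2.20×12.5×(965−488) = 13100 J.
Q = ΔU + W = -9270 J.

-9270 J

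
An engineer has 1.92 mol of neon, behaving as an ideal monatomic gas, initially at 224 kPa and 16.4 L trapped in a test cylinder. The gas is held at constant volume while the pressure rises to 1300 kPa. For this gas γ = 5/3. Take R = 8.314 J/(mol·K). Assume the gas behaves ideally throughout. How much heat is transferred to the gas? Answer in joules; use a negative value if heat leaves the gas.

26500 J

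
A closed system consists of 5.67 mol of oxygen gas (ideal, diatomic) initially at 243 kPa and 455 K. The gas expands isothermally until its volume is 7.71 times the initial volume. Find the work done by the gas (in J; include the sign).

43800 J

V₁ = nRT₁/P₁ = 5.67×8.314×455/243 = 88.3 L.
Isothermal: T stays 455 K; PV = const ⇒ V₂ = 681 L, P₂ = 31.5 kPa.
W = nRT ln(V₂/V₁) = 5.67×8.314×455×ln(7.71) = 43800 J.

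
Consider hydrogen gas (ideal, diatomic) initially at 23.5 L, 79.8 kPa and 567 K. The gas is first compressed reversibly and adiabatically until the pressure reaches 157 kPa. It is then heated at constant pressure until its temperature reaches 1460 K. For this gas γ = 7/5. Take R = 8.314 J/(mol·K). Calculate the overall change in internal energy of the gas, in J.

n = P₁V₁/(RT₁) = 79.8×23.5/(8.314×567) = 0.398 mol.
Step 1 — Adiabatic: T₂/T₁ = (P₂/P₁)^((γ−1)/γ) ⇒ T₂ = 567×(1.97)^0.286 = 688 K; V₂ = 14.5 L.
ΔU = nCvΔT = 0.398×20.8×(688−567) = 1000 J.
Q = 0 for an adiabatic process, so W = −ΔU = -1000 J.
State after step 1: P = 157 kPa, V = 14.5 L, T = 688 K.
Step 2 — Isobaric: P stays 157 kPa; V/T = const ⇒ T₂ = 1460 K, V₂ = 30.8 L.
W = PΔV = 157×(30.8−14.5) kPa·L = 2550 J.
ΔU = nCvΔT = 0.398×20.8×(1460−688) = 6380 J.
Q = ΔU + W = nCpΔT = 8940 J.
Net over both steps: W = 1550 J, Q = 8940 J, ΔU = 7380 J.

7380 J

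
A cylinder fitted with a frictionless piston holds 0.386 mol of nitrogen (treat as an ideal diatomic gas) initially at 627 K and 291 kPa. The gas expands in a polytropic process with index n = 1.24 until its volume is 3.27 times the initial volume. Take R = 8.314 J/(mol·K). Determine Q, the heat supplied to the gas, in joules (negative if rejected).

830 J

V₁ = nRT₁/P₁ = 0.386×8.314×627/291 = 6.91 L.
Polytropic n=1.24: T₂ = T₁(V₁/V₂)^(n−1) = 627×(0.306)^0.24 = 472 K; P₂ = P₁(V₁/V₂)^n = 67.0 kPa.
W = (P₁V₁−P₂V₂)/(n−1) = (291×6.91−67.0×22.6)/0.24 = 2080 J.
ΔU = nCvΔT = 0.386×20.8×(472−627) = -1250 J.
Q = ΔU + W = 830 J.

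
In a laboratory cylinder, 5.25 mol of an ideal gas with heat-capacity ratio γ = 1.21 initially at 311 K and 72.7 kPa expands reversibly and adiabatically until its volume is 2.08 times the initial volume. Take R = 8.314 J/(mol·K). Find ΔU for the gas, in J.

V₁ = nRT₁/P₁ = 5.25×8.314×311/72.7 = 187 L.
Adiabatic: TV^(γ−1) = const ⇒ T₂ = 311×(0.481)^0.210 = 267 K; PV^γ = const ⇒ P₂ = 30.0 kPa.
For an ideal gas ΔU = nCvΔT with Cv = R/(γ−1) = 39.6 J/(mol·K).
ΔU = 5.25×39.6×(267−311) = -9210 J.

-9210 J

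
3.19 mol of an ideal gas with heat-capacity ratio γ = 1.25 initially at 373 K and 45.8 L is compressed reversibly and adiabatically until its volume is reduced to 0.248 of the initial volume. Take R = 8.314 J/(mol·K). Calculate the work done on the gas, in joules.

16500 J

P₁ = nRT₁/V₁ = 3.19×8.314×373/45.8 = 216 kPa.
Adiabatic: TV^(γ−1) = const ⇒ T₂ = 373×(4.03)^0.250 = 529 K; PV^γ = const ⇒ P₂ = 1230 kPa.
ΔU = nCvΔT = 3.19×33.3×(529−373) = 16500 J.
Q = 0 for an adiabatic process, so W = −ΔU = -16500 J.
Work done on the gas = −W_by = 16500 J.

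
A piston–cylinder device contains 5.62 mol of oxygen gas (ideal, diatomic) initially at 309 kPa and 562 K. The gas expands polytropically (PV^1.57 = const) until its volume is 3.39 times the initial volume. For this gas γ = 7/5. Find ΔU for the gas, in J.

-32900 J

V₁ = nRT₁/P₁ = 5.62×8.314×562/309 = 85.0 L.
Polytropic n=1.57: T₂ = T₁(V₁/V₂)^(n−1) = 562×(0.295)^0.57 = 280 K; P₂ = P₁(V₁/V₂)^n = 45.5 kPa.
For an ideal gas ΔU = nCvΔT with Cv = (5/2)R = 20.8 J/(mol·K).
ΔU = 5.62×20.8×(280−562) = -32900 J.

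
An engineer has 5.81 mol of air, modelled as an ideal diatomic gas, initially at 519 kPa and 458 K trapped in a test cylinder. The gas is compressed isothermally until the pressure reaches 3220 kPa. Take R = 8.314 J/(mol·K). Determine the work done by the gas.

V₁ = nRT₁/P₁ = 5.81×8.314×458/519 = 42.6 L.
Isothermal: T stays 458 K; PV = const ⇒ V₂ = 6.87 L, P₂ = 3220 kPa.
W = nRT ln(V₂/V₁) = 5.81×8.314×458×ln(0.161) = -40400 J.

-40400 J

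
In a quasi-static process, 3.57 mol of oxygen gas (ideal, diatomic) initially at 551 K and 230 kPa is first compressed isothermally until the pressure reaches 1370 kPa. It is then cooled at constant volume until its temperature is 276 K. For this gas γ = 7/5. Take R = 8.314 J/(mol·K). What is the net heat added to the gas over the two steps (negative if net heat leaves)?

-49600 J

V₁ = nRT₁/P₁ = 3.57×8.314×551/230 = 71.1 L.
Step 1 — Isothermal: T stays 551 K; PV = const ⇒ V₂ = 11.9 L, P₂ = 1370 kPa.
ΔU = 0 (ideal gas, T constant).
W = nRT ln(V₂/V₁) = 3.57×8.314×551×ln(0.168) = -29200 J.
Q = ΔU + W = -29200 J.
State after step 1: P = 1370 kPa, V = 11.9 L, T = 551 K.
Step 2 — Isochoric: V stays 11.9 L; P/T = const ⇒ T₂ = 276 K, P₂ = 686 kPa.
W = 0 (no volume change).
ΔU = nCvΔT = 3.57×20.8×(276−551) = -20400 J.
Q = ΔU = -20400 J.
Net over both steps: W = -29200 J, Q = -49600 J, ΔU = -20400 J.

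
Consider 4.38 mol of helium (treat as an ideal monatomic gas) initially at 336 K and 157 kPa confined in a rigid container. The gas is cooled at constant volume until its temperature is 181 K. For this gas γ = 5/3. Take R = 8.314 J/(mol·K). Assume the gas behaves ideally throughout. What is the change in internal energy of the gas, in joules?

V₁ = nRT₁/P₁ = 4.38×8.314×336/157 = 77.9 L.
Isochoric: V stays 77.9 L; P/T = const ⇒ T₂ = 181 K, P₂ = 84.6 kPa.
For an ideal gas ΔU = nCvΔT with Cv = (3/2)R = 12.5 J/(mol·K).
ΔU = 4.38×12.5×(181−336) = -8470 J.

-8470 J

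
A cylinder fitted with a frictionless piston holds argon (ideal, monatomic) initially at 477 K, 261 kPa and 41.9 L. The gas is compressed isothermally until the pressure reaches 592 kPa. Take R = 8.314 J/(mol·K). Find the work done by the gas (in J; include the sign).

n = P₁V₁/(RT₁) = 261×41.9/(8.314×477) = 2.76 mol.
Isothermal: T stays 477 K; PV = const ⇒ V₂ = 18.5 L, P₂ = 592 kPa.
W = nRT ln(V₂/V₁) = 2.76×8.314×477×ln(0.441) = -8960 J.

-8960 J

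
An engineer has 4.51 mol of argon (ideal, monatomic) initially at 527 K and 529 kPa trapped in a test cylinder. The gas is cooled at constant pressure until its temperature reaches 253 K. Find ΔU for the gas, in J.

-15400 J

V₁ = nRT₁/P₁ = 4.51×8.314×527/529 = 37.4 L.
Isobaric: P stays 529 kPa; V/T = const ⇒ T₂ = 253 K, V₂ = 17.9 L.
For an ideal gas ΔU = nCvΔT with Cv = (3/2)R = 12.5 J/(mol·K).
ΔU = 4.51×12.5×(253−527) = -15400 J.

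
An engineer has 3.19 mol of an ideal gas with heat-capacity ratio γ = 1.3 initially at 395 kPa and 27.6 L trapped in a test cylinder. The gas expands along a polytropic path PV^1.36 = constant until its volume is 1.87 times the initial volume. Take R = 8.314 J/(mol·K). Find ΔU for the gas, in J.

-7330 J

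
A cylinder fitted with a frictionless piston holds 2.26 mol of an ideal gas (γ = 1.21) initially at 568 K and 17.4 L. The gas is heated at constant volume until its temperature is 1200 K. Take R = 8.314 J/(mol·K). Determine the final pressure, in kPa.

P₁ = nRT₁/V₁ = 2.26×8.314×568/17.4 = 613 kPa.
Isochoric: V stays 17.4 L; P/T = const ⇒ T₂ = 1200 K, P₂ = 1300 kPa.

1300 kPa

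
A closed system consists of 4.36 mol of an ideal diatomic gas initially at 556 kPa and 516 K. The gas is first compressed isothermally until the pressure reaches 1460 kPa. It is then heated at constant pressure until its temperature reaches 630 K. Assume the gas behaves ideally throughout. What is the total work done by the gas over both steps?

V₁ = nRT₁/P₁ = 4.36×8.314×516/556 = 33.6 L.
Step 1 — Isothermal: T stays 516 K; PV = const ⇒ V₂ = 12.8 L, P₂ = 1460 kPa.
ΔU = 0 (ideal gas, T constant).
W = nRT ln(V₂/V₁) = 4.36×8.314×516×ln(0.381) = -18100 J.
Q = ΔU + W = -18100 J.
State after step 1: P = 1460 kPa, V = 12.8 L, T = 516 K.
Step 2 — Isobaric: P stays 1460 kPa; V/T = const ⇒ T₂ = 630 K, V₂ = 15.6 L.
W = PΔV = 1460×(15.6−12.8) kPa·L = 4130 J.
ΔU = nCvΔT = 4.36×20.8×(630−516) = 10300 J.
Q = ΔU + W = nCpΔT = 14500 J.
Net over both steps: W = -13900 J, Q = -3590 J, ΔU = 10300 J.

-13900 J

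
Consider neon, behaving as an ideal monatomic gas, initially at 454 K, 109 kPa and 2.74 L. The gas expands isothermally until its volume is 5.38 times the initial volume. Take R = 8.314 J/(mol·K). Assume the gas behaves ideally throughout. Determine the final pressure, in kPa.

20.3 kPa

Isothermal: T stays 454 K; PV = const ⇒ V₂ = 14.7 L, P₂ = 20.3 kPa.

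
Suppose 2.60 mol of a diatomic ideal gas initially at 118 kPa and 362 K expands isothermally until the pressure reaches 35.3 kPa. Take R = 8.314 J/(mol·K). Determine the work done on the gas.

V₁ = nRT₁/P₁ = 2.60×8.314×362/118 = 66.3 L.
Isothermal: T stays 362 K; PV = const ⇒ V₂ = 222 L, P₂ = 35.3 kPa.
W = nRT ln(V₂/V₁) = 2.60×8.314×362×ln(3.34) = 9440 J.
Work done on the gas = −W_by = -9440 J.

-9440 J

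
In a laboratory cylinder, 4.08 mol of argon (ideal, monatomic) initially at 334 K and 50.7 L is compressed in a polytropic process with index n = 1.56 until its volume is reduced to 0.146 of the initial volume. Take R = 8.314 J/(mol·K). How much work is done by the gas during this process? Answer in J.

-39200 J

P₁ = nRT₁/V₁ = 4.08×8.314×334/50.7 = 223 kPa.
Polytropic n=1.56: T₂ = T₁(V₁/V₂)^(n−1) = 334×(6.85)^0.56 = 981 K; P₂ = P₁(V₁/V₂)^n = 4500 kPa.
W = (P₁V₁−P₂V₂)/(n−1) = (223×50.7−4500×7.40)/0.56 = -39200 J.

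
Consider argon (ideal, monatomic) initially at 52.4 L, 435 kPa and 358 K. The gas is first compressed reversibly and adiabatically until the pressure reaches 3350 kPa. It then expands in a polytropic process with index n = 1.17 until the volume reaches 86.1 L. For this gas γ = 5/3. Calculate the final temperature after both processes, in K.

n = P₁V₁/(RT₁) = 435×52.4/(8.314×358) = 7.66 mol.
Step 1 — Adiabatic: T₂/T₁ = (P₂/P₁)^((γ−1)/γ) ⇒ T₂ = 358×(7.70)^0.400 = 810 K; V₂ = 15.4 L.
ΔU = nCvΔT = 7.66×12.5×(810−358) = 43200 J.
Q = 0 for an adiabatic process, so W = −ΔU = -43200 J.
State after step 1: P = 3350 kPa, V = 15.4 L, T = 810 K.
Step 2 — Polytropic n=1.17: T₂ = T₁(V₁/V₂)^(n−1) = 810×(0.179)^0.17 = 605 K; P₂ = P₁(V₁/V₂)^n = 447 kPa.
W = (P₁V₁−P₂V₂)/(n−1) = (3350×15.4−447×86.1)/0.17 = 77000 J.
ΔU = nCvΔT = 7.66×12.5×(605−810) = -19600 J.
Q = ΔU + W = 57300 J.
Net over both steps: W = 33800 J, Q = 57300 J, ΔU = 23500 J.

605 K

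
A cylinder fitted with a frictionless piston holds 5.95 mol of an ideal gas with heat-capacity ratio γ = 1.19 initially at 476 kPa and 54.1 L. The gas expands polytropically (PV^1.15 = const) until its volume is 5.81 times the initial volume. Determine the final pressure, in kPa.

T₁ = P₁V₁/(nR) = 476×54.1/(5.95×8.314) = 521 K.
Polytropic n=1.15: T₂ = T₁(V₁/V₂)^(n−1) = 521×(0.172)^0.15 = 400 K; P₂ = P₁(V₁/V₂)^n = 62.9 kPa.

62.9 kPa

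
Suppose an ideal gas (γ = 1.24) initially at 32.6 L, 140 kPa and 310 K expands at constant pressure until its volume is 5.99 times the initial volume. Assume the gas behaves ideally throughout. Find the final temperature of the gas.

1860 K

Isobaric: P stays 140 kPa; V/T = const ⇒ T₂ = 1860 K, V₂ = 195 L.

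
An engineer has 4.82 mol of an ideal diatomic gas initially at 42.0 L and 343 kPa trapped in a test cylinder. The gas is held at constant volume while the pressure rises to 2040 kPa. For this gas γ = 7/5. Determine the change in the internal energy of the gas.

178000 J

T₁ = P₁V₁/(nR) = 343×42.0/(4.82×8.314) = 359 K.
Isochoric: V stays 42.0 L; P/T = const ⇒ T₂ = 2140 K, P₂ = 2040 kPa.
For an ideal gas ΔU = nCvΔT with Cv = (5/2)R = 20.8 J/(mol·K).
ΔU = 4.82×20.8×(2140−359) = 178000 J.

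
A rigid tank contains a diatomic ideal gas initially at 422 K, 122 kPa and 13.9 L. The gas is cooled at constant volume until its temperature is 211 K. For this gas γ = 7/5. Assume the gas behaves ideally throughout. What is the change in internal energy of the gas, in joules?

n = P₁V₁/(RT₁) = 122×13.9/(8.314×422) = 0.483 mol.
Isochoric: V stays 13.9 L; P/T = const ⇒ T₂ = 211 K, P₂ = 61.0 kPa.
For an ideal gas ΔU = nCvΔT with Cv = (5/2)R = 20.8 J/(mol·K).
ΔU = 0.483×20.8×(211−422) = -2120 J.

-2120 J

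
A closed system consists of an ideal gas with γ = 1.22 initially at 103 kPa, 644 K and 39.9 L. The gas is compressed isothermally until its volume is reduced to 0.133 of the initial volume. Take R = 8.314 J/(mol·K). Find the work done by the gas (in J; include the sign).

-8290 J

n = P₁V₁/(RT₁) = 103×39.9/(8.314×644) = 0.768 mol.
Isothermal: T stays 644 K; PV = const ⇒ V₂ = 5.31 L, P₂ = 774 kPa.
W = nRT ln(V₂/V₁) = 0.768×8.314×644×ln(0.133) = -8290 J.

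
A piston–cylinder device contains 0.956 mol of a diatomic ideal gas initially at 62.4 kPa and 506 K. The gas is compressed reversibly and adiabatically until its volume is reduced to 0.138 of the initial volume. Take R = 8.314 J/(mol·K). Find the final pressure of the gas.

999 kPa

V₁ = nRT₁/P₁ = 0.956×8.314×506/62.4 = 64.5 L.
Adiabatic: TV^(γ−1) = const ⇒ T₂ = 506×(7.25)^0.400 = 1120 K; PV^γ = const ⇒ P₂ = 999 kPa.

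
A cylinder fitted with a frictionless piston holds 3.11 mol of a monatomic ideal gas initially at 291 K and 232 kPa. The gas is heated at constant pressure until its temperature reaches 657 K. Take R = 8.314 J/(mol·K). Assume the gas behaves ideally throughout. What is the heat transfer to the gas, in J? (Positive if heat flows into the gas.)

23700 J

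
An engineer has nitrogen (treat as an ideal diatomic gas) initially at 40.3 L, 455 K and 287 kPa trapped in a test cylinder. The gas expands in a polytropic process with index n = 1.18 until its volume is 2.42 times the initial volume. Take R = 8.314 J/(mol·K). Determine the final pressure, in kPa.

101 kPa

Polytropic n=1.18: T₂ = T₁(V₁/V₂)^(n−1) = 455×(0.413)^0.18 = 388 K; P₂ = P₁(V₁/V₂)^n = 101 kPa.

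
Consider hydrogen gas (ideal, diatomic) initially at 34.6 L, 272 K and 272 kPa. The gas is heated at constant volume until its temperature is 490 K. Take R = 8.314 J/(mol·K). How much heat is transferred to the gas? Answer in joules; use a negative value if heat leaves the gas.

n = P₁V₁/(RT₁) = 272×34.6/(8.314×272) = 4.16 mol.
Isochoric: V stays 34.6 L; P/T = const ⇒ T₂ = 490 K, P₂ = 490 kPa.
W = 0 (no volume change).
ΔU = nCvΔT = 4.16×20.8×(490−272) = 18900 J.
Q = ΔU = 18900 J.

18900 J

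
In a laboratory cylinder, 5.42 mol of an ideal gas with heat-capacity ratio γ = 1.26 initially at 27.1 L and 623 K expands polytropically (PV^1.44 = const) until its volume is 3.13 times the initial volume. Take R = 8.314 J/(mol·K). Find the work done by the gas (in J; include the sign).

P₁ = nRT₁/V₁ = 5.42×8.314×623/27.1 = 1040 kPa.
Polytropic n=1.44: T₂ = T₁(V₁/V₂)^(n−1) = 623×(0.319)^0.44 = 377 K; P₂ = P₁(V₁/V₂)^n = 200 kPa.
W = (P₁V₁−P₂V₂)/(n−1) = (1040×27.1−200×84.8)/0.44 = 25200 J.

25200 J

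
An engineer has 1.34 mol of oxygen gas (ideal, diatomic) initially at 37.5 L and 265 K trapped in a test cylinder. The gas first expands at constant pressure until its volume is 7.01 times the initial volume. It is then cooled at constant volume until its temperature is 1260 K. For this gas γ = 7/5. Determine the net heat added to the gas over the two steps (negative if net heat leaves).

45500 J

P₁ = nRT₁/V₁ = 1.34×8.314×265/37.5 = 78.7 kPa.
Step 1 — Isobaric: P stays 78.7 kPa; V/T = const ⇒ T₂ = 1860 K, V₂ = 263 L.
W = PΔV = 78.7×(263−37.5) kPa·L = 17700 J.
ΔU = nCvΔT = 1.34×20.8×(1860−265) = 44400 J.
Q = ΔU + W = nCpΔT = 62100 J.
State after step 1: P = 78.7 kPa, V = 263 L, T = 1860 K.
Step 2 — Isochoric: V stays 263 L; P/T = const ⇒ T₂ = 1260 K, P₂ = 53.4 kPa.
W = 0 (no volume change).
ΔU = nCvΔT = 1.34×20.8×(1260−1860) = -16600 J.
Q = ΔU = -16600 J.
Net over both steps: W = 17700 J, Q = 45500 J, ΔU = 27700 J.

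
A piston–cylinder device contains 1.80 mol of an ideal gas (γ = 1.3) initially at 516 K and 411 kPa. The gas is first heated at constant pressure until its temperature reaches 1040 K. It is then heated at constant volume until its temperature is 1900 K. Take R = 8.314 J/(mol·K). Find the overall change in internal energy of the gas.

69000 J

V₁ = nRT₁/P₁ = 1.80×8.314×516/411 = 18.8 L.
Step 1 — Isobaric: P stays 411 kPa; V/T = const ⇒ T₂ = 1040 K, V₂ = 37.9 L.
W = PΔV = 411×(37.9−18.8) kPa·L = 7840 J.
ΔU = nCvΔT = 1.80×27.7×(1040−516) = 26100 J.
Q = ΔU + W = nCpΔT = 34000 J.
State after step 1: P = 411 kPa, V = 37.9 L, T = 1040 K.
Step 2 — Isochoric: V stays 37.9 L; P/T = const ⇒ T₂ = 1900 K, P₂ = 751 kPa.
W = 0 (no volume change).
ΔU = nCvΔT = 1.80×27.7×(1900−1040) = 42900 J.
Q = ΔU = 42900 J.
Net over both steps: W = 7840 J, Q = 76900 J, ΔU = 69000 J.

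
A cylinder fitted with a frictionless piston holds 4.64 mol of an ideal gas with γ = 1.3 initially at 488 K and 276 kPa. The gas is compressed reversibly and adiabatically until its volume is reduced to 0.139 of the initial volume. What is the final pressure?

3590 kPa

V₁ = nRT₁/P₁ = 4.64×8.314×488/276 = 68.2 L.
Adiabatic: TV^(γ−1) = const ⇒ T₂ = 488×(7.19)^0.300 = 882 K; PV^γ = const ⇒ P₂ = 3590 kPa.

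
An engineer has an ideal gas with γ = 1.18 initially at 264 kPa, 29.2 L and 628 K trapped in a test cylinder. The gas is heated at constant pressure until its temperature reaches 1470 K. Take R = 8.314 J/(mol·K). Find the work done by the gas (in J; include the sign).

10300 J

n = P₁V₁/(RT₁) = 264×29.2/(8.314×628) = 1.48 mol.
Isobaric: P stays 264 kPa; V/T = const ⇒ T₂ = 1470 K, V₂ = 68.4 L.
W = PΔV = 264×(68.4−29.2) kPa·L = 10300 J.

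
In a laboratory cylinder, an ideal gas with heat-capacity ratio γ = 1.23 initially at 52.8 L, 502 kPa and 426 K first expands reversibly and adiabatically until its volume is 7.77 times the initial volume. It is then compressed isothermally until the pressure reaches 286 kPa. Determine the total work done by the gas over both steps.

10900 J

n = P₁V₁/(RT₁) = 502×52.8/(8.314×426) = 7.48 mol.
Step 1 — Adiabatic: TV^(γ−1) = const ⇒ T₂ = 426×(0.129)^0.230 = 266 K; PV^γ = const ⇒ P₂ = 40.3 kPa.
ΔU = nCvΔT = 7.48×36.1×(266−426) = -43300 J.
Q = 0 for an adiabatic process, so W = −ΔU = 43300 J.
State after step 1: P = 40.3 kPa, V = 410 L, T = 266 K.
Step 2 — Isothermal: T stays 266 K; PV = const ⇒ V₂ = 57.8 L, P₂ = 286 kPa.
ΔU = 0 (ideal gas, T constant).
W = nRT ln(V₂/V₁) = 7.48×8.314×266×ln(0.141) = -32400 J.
Q = ΔU + W = -32400 J.
Net over both steps: W = 10900 J, Q = -32400 J, ΔU = -43300 J.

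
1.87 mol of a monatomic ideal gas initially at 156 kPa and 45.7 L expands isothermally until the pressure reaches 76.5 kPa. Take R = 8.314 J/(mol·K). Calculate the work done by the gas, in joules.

T₁ = P₁V₁/(nR) = 156×45.7/(1.87×8.314) = 459 K.
Isothermal: T stays 459 K; PV = const ⇒ V₂ = 93.2 L, P₂ = 76.5 kPa.
W = nRT ln(V₂/V₁) = 1.87×8.314×459×ln(2.04) = 5080 J.

5080 J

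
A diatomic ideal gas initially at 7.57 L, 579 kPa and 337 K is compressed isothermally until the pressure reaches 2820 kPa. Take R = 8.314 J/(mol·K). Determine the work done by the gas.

n = P₁V₁/(RT₁) = 579×7.57/(8.314×337) = 1.56 mol.
Isothermal: T stays 337 K; PV = const ⇒ V₂ = 1.55 L, P₂ = 2820 kPa.
W = nRT ln(V₂/V₁) = 1.56×8.314×337×ln(0.205) = -6940 J.

-6940 J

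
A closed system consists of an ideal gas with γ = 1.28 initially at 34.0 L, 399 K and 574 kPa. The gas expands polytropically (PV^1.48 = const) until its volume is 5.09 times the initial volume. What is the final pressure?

51.6 kPa

Polytropic n=1.48: T₂ = T₁(V₁/V₂)^(n−1) = 399×(0.196)^0.48 = 183 K; P₂ = P₁(V₁/V₂)^n = 51.6 kPa.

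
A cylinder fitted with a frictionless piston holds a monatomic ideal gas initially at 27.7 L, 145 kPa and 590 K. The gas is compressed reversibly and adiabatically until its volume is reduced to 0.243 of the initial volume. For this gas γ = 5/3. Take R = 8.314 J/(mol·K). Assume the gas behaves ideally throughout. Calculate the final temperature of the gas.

1520 K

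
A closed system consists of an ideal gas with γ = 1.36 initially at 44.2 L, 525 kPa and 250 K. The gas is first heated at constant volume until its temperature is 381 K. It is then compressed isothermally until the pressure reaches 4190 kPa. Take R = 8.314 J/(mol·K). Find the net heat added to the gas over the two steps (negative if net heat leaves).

-24800 J

n = P₁V₁/(RT₁) = 525×44.2/(8.314×250) = 11.2 mol.
Step 1 — Isochoric: V stays 44.2 L; P/T = const ⇒ T₂ = 381 K, P₂ = 800 kPa.
W = 0 (no volume change).
ΔU = nCvΔT = 11.2×23.1×(381−250) = 33800 J.
Q = ΔU = 33800 J.
State after step 1: P = 800 kPa, V = 44.2 L, T = 381 K.
Step 2 — Isothermal: T stays 381 K; PV = const ⇒ V₂ = 8.44 L, P₂ = 4190 kPa.
ΔU = 0 (ideal gas, T constant).
W = nRT ln(V₂/V₁) = 11.2×8.314×381×ln(0.191) = -58600 J.
Q = ΔU + W = -58600 J.
Net over both steps: W = -58600 J, Q = -24800 J, ΔU = 33800 J.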